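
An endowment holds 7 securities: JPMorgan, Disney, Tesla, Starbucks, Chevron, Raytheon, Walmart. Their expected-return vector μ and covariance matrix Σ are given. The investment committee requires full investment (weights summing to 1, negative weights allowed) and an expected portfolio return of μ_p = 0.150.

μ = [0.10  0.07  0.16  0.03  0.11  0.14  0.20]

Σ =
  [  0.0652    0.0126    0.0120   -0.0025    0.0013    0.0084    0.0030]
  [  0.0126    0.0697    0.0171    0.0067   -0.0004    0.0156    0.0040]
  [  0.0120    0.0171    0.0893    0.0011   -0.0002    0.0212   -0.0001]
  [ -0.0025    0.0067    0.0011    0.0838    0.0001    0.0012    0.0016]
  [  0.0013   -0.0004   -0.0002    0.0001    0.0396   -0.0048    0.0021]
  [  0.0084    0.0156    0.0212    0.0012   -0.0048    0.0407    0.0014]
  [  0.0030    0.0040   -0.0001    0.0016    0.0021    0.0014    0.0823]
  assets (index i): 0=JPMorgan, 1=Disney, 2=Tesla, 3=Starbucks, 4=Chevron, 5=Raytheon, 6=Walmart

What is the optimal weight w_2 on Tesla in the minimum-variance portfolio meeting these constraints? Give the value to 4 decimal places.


u=Σ⁻¹μ = [0.8421  -0.2278  0.9907  0.2968  3.0077  3.1050  2.2764]
v=Σ⁻¹𝟙 = [10.3373  5.3619  3.7486  11.2361  26.9502  20.9231  10.2558]
a=μᵀu=1.456495  b=𝟙ᵀu=10.290825  c=𝟙ᵀv=88.812882  D=ac−b²=23.454471
λ₁=(c·0.150−b)/D = (88.812882·0.150−10.290825)/23.454471 = 0.129234
λ₂=(a−b·0.150)/D = (1.456495−10.290825·0.150)/23.454471 = -0.003715
w* = 0.129234·u + -0.003715·v:
  w_0 = 0.129234·0.8421 + -0.003715·10.3373 = 0.0704  (JPMorgan)
  w_1 = 0.129234·-0.2278 + -0.003715·5.3619 = -0.0494  (Disney)
  w_2 = 0.129234·0.9907 + -0.003715·3.7486 = 0.1141  (Tesla)
  w_3 = 0.129234·0.2968 + -0.003715·11.2361 = -0.0034  (Starbucks)
  w_4 = 0.129234·3.0077 + -0.003715·26.9502 = 0.2886  (Chevron)
  w_5 = 0.129234·3.1050 + -0.003715·20.9231 = 0.3235  (Raytheon)
  w_6 = 0.129234·2.2764 + -0.003715·10.2558 = 0.2561  (Walmart)
Σw_i=1.0000  μᵀw=0.1500
σ²=wᵀΣw=λ₁·μ_p+λ₂ = 0.129234·0.150 + -0.003715 = 0.015670 ≈ 0.0157

0.1141


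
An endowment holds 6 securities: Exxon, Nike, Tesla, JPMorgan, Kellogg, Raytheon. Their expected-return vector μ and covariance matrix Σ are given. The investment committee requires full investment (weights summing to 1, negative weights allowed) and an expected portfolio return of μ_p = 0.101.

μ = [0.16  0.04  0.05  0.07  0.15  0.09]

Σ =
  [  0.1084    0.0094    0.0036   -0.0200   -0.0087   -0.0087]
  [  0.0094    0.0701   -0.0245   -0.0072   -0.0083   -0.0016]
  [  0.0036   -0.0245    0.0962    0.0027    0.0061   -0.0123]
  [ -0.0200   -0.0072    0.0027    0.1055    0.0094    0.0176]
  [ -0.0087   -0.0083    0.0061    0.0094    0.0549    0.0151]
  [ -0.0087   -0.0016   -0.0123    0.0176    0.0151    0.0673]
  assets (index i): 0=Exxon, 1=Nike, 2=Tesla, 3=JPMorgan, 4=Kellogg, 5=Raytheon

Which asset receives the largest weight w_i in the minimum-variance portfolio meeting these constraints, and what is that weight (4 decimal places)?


Kellogg (0.2626)

x=Σ⁻¹μ = [1.7856  0.9603  0.6243  0.6549  2.7252  0.9223]
y=Σ⁻¹𝟙 = [10.8626  21.5185  15.9570  8.8674  16.1147  13.7564]
a=μᵀx=0.892953  b=𝟙ᵀx=7.672601  c=𝟙ᵀy=87.076525  D=ac−b²=18.886428
λ₁=(c·0.101−b)/D = (87.076525·0.101−7.672601)/18.886428 = 0.059415
λ₂=(a−b·0.101)/D = (0.892953−7.672601·0.101)/18.886428 = 0.006249
w* = 0.059415·x + 0.006249·y:
  w_0 = 0.059415·1.7856 + 0.006249·10.8626 = 0.1740  (Exxon)
  w_1 = 0.059415·0.9603 + 0.006249·21.5185 = 0.1915  (Nike)
  w_2 = 0.059415·0.6243 + 0.006249·15.9570 = 0.1368  (Tesla)
  w_3 = 0.059415·0.6549 + 0.006249·8.8674 = 0.0943  (JPMorgan)
  w_4 = 0.059415·2.7252 + 0.006249·16.1147 = 0.2626  (Kellogg)
  w_5 = 0.059415·0.9223 + 0.006249·13.7564 = 0.1408  (Raytheon)
Σw_i=1.0000  μᵀw=0.1010
σ²=wᵀΣw=λ₁·μ_p+λ₂ = 0.059415·0.101 + 0.006249 = 0.012250 ≈ 0.0122


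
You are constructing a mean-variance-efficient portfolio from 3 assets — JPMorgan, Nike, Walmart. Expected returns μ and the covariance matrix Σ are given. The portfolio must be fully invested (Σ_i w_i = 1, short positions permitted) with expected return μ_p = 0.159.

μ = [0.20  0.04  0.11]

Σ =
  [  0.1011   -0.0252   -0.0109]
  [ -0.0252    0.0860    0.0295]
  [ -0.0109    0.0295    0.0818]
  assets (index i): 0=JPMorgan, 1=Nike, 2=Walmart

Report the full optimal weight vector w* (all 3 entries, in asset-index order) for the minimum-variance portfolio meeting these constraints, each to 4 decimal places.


u=Σ⁻¹μ = [2.2932  0.6516  1.4153]
v=Σ⁻¹𝟙 = [14.0285  12.4432  9.6068]
a=μᵀu=0.640400  b=𝟙ᵀu=4.360181  c=𝟙ᵀv=36.078550  D=ac−b²=4.093538
λ₁=(c·0.159−b)/D = (36.078550·0.159−4.360181)/4.093538 = 0.336215
λ₂=(a−b·0.159)/D = (0.640400−4.360181·0.159)/4.093538 = -0.012915
w* = 0.336215·u + -0.012915·v:
  w_0 = 0.336215·2.2932 + -0.012915·14.0285 = 0.5898  (JPMorgan)
  w_1 = 0.336215·0.6516 + -0.012915·12.4432 = 0.0584  (Nike)
  w_2 = 0.336215·1.4153 + -0.012915·9.6068 = 0.3518  (Walmart)
Σw_i=1.0000  μᵀw=0.1590
σ²=wᵀΣw=λ₁·μ_p+λ₂ = 0.336215·0.159 + -0.012915 = 0.040543 ≈ 0.0405

0.5898  0.0584  0.3518


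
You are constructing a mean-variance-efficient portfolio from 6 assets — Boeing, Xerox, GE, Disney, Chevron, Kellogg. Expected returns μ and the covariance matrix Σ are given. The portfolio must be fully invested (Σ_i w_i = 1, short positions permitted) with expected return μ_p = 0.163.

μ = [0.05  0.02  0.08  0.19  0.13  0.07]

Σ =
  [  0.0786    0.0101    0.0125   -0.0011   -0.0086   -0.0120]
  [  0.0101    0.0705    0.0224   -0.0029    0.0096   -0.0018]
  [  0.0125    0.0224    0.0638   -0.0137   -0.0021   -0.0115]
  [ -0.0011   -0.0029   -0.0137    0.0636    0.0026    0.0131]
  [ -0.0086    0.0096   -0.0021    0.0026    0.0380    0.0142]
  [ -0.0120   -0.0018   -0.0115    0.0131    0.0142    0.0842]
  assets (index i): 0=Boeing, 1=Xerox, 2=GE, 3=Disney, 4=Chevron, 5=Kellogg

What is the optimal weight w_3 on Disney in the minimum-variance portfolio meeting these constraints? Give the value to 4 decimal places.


0.4477

x=Σ⁻¹μ = [0.8648  -0.9240  2.2530  3.2717  3.7106  0.1078]
y=Σ⁻¹𝟙 = [13.7614  4.1826  17.6888  16.9892  24.6209  9.5476]
a=μᵀx=1.316537  b=𝟙ᵀx=9.283828  c=𝟙ᵀy=86.790556  D=ac−b²=28.073504
λ₁=(c·0.163−b)/D = (86.790556·0.163−9.283828)/28.073504 = 0.173225
λ₂=(a−b·0.163)/D = (1.316537−9.283828·0.163)/28.073504 = -0.007008
w* = 0.173225·x + -0.007008·y:
  w_0 = 0.173225·0.8648 + -0.007008·13.7614 = 0.0534  (Boeing)
  w_1 = 0.173225·-0.9240 + -0.007008·4.1826 = -0.1894  (Xerox)
  w_2 = 0.173225·2.2530 + -0.007008·17.6888 = 0.2663  (GE)
  w_3 = 0.173225·3.2717 + -0.007008·16.9892 = 0.4477  (Disney)
  w_4 = 0.173225·3.7106 + -0.007008·24.6209 = 0.4702  (Chevron)
  w_5 = 0.173225·0.1078 + -0.007008·9.5476 = -0.0482  (Kellogg)
Σw_i=1.0000  μᵀw=0.1630
σ²=wᵀΣw=λ₁·μ_p+λ₂ = 0.173225·0.163 + -0.007008 = 0.021228 ≈ 0.0212


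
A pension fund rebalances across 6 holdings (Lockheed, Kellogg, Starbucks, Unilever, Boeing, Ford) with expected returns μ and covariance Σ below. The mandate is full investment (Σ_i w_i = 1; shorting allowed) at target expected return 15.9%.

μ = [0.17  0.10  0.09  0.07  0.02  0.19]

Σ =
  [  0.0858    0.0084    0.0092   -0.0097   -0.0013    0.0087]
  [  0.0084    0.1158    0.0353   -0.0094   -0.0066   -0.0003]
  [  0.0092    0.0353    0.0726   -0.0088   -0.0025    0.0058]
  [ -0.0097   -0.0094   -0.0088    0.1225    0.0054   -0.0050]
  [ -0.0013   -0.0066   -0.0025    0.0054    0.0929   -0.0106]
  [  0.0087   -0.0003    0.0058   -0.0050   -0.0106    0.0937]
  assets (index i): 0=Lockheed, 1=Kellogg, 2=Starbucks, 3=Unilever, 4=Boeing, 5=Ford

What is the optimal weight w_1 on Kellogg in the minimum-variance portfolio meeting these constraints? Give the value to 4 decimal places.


0.0954

u=Σ⁻¹μ = [1.7567  0.6318  0.6773  0.8654  0.4722  1.9243]
v=Σ⁻¹𝟙 = [10.1503  6.3501  10.1645  10.0931  12.3053  11.0517]
a=μᵀu=0.858429  b=𝟙ᵀu=6.327811  c=𝟙ᵀv=60.114981  D=ac−b²=11.563257
λ₁=(c·0.159−b)/D = (60.114981·0.159−6.327811)/11.563257 = 0.279374
λ₂=(a−b·0.159)/D = (0.858429−6.327811·0.159)/11.563257 = -0.012773
w* = 0.279374·u + -0.012773·v:
  w_0 = 0.279374·1.7567 + -0.012773·10.1503 = 0.3611  (Lockheed)
  w_1 = 0.279374·0.6318 + -0.012773·6.3501 = 0.0954  (Kellogg)
  w_2 = 0.279374·0.6773 + -0.012773·10.1645 = 0.0594  (Starbucks)
  w_3 = 0.279374·0.8654 + -0.012773·10.0931 = 0.1129  (Unilever)
  w_4 = 0.279374·0.4722 + -0.012773·12.3053 = -0.0252  (Boeing)
  w_5 = 0.279374·1.9243 + -0.012773·11.0517 = 0.3965  (Ford)
Σw_i=1.0000  μᵀw=0.1590
σ²=wᵀΣw=λ₁·μ_p+λ₂ = 0.279374·0.159 + -0.012773 = 0.031648 ≈ 0.0316


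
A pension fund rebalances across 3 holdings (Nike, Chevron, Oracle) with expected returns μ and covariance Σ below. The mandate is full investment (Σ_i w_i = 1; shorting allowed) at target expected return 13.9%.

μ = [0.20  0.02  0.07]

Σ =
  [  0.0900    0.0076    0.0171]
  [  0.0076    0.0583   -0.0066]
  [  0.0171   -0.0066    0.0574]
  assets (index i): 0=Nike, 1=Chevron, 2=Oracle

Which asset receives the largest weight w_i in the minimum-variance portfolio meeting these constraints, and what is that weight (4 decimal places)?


p=Σ⁻¹μ = [2.0943  0.1393  0.6116]
q=Σ⁻¹𝟙 = [6.2020  18.3461  17.6834]
a=μᵀp=0.464450  b=𝟙ᵀp=2.845169  c=𝟙ᵀq=42.231529  D=ac−b²=11.519447
λ₁=(c·0.139−b)/D = (42.231529·0.139−2.845169)/11.519447 = 0.262601
λ₂=(a−b·0.139)/D = (0.464450−2.845169·0.139)/11.519447 = 0.005987
w* = 0.262601·p + 0.005987·q:
  w_0 = 0.262601·2.0943 + 0.005987·6.2020 = 0.5871  (Nike)
  w_1 = 0.262601·0.1393 + 0.005987·18.3461 = 0.1464  (Chevron)
  w_2 = 0.262601·0.6116 + 0.005987·17.6834 = 0.2665  (Oracle)
Σw_i=1.0000  μᵀw=0.1390
σ²=wᵀΣw=λ₁·μ_p+λ₂ = 0.262601·0.139 + 0.005987 = 0.042489 ≈ 0.0425

Nike (0.5871)


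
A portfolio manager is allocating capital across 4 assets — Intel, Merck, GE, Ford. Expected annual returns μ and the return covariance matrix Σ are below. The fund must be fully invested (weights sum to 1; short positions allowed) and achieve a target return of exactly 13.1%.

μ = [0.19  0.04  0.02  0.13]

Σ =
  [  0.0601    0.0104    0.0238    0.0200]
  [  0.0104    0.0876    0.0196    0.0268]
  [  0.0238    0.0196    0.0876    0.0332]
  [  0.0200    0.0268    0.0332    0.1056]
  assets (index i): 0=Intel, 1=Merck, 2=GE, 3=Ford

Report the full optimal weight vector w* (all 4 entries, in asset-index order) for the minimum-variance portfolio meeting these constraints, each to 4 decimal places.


x=Σ⁻¹μ = [3.2497  0.0122  -1.0098  0.9300]
y=Σ⁻¹𝟙 = [12.1024  7.7441  5.0171  3.6349]
a=μᵀx=0.718629  b=𝟙ᵀx=3.182101  c=𝟙ᵀy=28.498535  D=ac−b²=10.354111
λ₁=(c·0.131−b)/D = (28.498535·0.131−3.182101)/10.354111 = 0.053236
λ₂=(a−b·0.131)/D = (0.718629−3.182101·0.131)/10.354111 = 0.029145
w* = 0.053236·x + 0.029145·y:
  w_0 = 0.053236·3.2497 + 0.029145·12.1024 = 0.5257  (Intel)
  w_1 = 0.053236·0.0122 + 0.029145·7.7441 = 0.2264  (Merck)
  w_2 = 0.053236·-1.0098 + 0.029145·5.0171 = 0.0925  (GE)
  w_3 = 0.053236·0.9300 + 0.029145·3.6349 = 0.1554  (Ford)
Σw_i=1.0000  μᵀw=0.1310
σ²=wᵀΣw=λ₁·μ_p+λ₂ = 0.053236·0.131 + 0.029145 = 0.036119 ≈ 0.0361

0.5257  0.2264  0.0925  0.1554


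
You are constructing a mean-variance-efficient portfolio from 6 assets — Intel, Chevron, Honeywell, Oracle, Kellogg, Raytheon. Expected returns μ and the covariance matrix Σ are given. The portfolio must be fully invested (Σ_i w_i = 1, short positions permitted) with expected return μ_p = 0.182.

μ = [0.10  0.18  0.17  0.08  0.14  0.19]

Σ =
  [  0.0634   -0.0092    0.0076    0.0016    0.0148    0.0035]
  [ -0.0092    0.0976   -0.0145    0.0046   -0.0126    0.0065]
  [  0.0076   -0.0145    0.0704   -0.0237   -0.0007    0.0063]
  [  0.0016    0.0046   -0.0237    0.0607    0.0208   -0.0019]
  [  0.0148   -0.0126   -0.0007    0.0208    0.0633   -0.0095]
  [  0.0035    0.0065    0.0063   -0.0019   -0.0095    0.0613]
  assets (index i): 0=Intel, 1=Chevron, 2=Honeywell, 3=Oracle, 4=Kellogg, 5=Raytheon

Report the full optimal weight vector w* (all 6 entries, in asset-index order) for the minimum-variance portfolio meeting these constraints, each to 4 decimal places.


x=Σ⁻¹μ = [0.7795  2.4326  3.1282  1.5807  2.4650  2.9066]
y=Σ⁻¹𝟙 = [11.1853  14.1175  21.4155  19.8552  11.8711  14.4318]
a=μᵀx=2.071440  b=𝟙ᵀx=13.292738  c=𝟙ᵀy=92.876499  D=ac−b²=15.691170
λ₁=(c·0.182−b)/D = (92.876499·0.182−13.292738)/15.691170 = 0.230116
λ₂=(a−b·0.182)/D = (2.071440−13.292738·0.182)/15.691170 = -0.022168
w* = 0.230116·x + -0.022168·y:
  w_0 = 0.230116·0.7795 + -0.022168·11.1853 = -0.0686  (Intel)
  w_1 = 0.230116·2.4326 + -0.022168·14.1175 = 0.2468  (Chevron)
  w_2 = 0.230116·3.1282 + -0.022168·21.4155 = 0.2451  (Honeywell)
  w_3 = 0.230116·1.5807 + -0.022168·19.8552 = -0.0764  (Oracle)
  w_4 = 0.230116·2.4650 + -0.022168·11.8711 = 0.3041  (Kellogg)
  w_5 = 0.230116·2.9066 + -0.022168·14.4318 = 0.3489  (Raytheon)
Σw_i=1.0000  μᵀw=0.1820
σ²=wᵀΣw=λ₁·μ_p+λ₂ = 0.230116·0.182 + -0.022168 = 0.019713 ≈ 0.0197

-0.0686  0.2468  0.2451  -0.0764  0.3041  0.3489


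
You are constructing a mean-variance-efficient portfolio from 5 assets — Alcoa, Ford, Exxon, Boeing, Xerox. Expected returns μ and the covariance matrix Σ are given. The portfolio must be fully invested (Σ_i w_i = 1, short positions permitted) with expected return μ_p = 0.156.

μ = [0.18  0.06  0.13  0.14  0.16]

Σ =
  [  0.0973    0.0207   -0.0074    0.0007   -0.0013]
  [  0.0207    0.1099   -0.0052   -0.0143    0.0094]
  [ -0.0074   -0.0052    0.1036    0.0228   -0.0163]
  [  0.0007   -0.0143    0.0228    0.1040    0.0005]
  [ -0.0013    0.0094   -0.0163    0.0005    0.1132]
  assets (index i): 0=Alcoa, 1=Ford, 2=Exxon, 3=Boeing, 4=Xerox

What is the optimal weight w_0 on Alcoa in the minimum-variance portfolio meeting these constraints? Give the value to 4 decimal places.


0.3326

g=Σ⁻¹μ = [1.9195  0.2500  1.4283  1.0467  1.6158]
h=Σ⁻¹𝟙 = [9.4244  8.0683  10.4299  8.3280  9.7372]
a=μᵀg=0.951245  b=𝟙ᵀg=6.260249  c=𝟙ᵀh=45.987816  D=ac−b²=4.554966
λ₁=(c·0.156−b)/D = (45.987816·0.156−6.260249)/4.554966 = 0.200627
λ₂=(a−b·0.156)/D = (0.951245−6.260249·0.156)/4.554966 = -0.005566
w* = 0.200627·g + -0.005566·h:
  w_0 = 0.200627·1.9195 + -0.005566·9.4244 = 0.3326  (Alcoa)
  w_1 = 0.200627·0.2500 + -0.005566·8.0683 = 0.0052  (Ford)
  w_2 = 0.200627·1.4283 + -0.005566·10.4299 = 0.2285  (Exxon)
  w_3 = 0.200627·1.0467 + -0.005566·8.3280 = 0.1636  (Boeing)
  w_4 = 0.200627·1.6158 + -0.005566·9.7372 = 0.2700  (Xerox)
Σw_i=1.0000  μᵀw=0.1560
σ²=wᵀΣw=λ₁·μ_p+λ₂ = 0.200627·0.156 + -0.005566 = 0.025732 ≈ 0.0257


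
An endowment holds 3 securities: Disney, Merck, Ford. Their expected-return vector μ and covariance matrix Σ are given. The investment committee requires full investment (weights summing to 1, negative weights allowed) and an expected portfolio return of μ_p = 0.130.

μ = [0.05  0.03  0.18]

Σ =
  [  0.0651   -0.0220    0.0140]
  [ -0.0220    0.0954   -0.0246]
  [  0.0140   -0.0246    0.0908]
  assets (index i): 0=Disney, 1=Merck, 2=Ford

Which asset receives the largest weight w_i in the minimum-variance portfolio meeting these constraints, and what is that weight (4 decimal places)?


Ford (0.6520)

g=Σ⁻¹μ = [0.6487  1.0208  2.1589]
h=Σ⁻¹𝟙 = [18.6906  18.1577  13.0508]
a=μᵀg=0.451662  b=𝟙ᵀg=3.828400  c=𝟙ᵀh=49.899051  D=ac−b²=7.880882
λ₁=(c·0.130−b)/D = (49.899051·0.130−3.828400)/7.880882 = 0.337332
λ₂=(a−b·0.130)/D = (0.451662−3.828400·0.130)/7.880882 = -0.005841
w* = 0.337332·g + -0.005841·h:
  w_0 = 0.337332·0.6487 + -0.005841·18.6906 = 0.1097  (Disney)
  w_1 = 0.337332·1.0208 + -0.005841·18.1577 = 0.2383  (Merck)
  w_2 = 0.337332·2.1589 + -0.005841·13.0508 = 0.6520  (Ford)
Σw_i=1.0000  μᵀw=0.1300
σ²=wᵀΣw=λ₁·μ_p+λ₂ = 0.337332·0.130 + -0.005841 = 0.038013 ≈ 0.0380


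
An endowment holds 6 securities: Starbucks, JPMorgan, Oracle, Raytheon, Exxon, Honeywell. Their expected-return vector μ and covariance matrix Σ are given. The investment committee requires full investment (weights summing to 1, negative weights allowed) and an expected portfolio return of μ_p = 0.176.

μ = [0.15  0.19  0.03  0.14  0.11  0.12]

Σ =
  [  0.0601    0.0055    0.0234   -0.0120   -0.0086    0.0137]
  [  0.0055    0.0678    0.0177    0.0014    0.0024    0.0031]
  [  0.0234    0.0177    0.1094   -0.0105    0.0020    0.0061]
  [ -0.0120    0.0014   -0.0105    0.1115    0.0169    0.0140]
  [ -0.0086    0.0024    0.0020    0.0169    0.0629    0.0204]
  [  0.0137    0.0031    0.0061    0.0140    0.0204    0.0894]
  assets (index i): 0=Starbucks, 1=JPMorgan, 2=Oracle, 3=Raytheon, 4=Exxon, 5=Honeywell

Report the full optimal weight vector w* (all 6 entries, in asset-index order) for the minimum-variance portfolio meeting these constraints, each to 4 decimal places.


u=Σ⁻¹μ = [2.9417  2.6547  -0.7171  1.1837  1.6625  0.2836]
v=Σ⁻¹𝟙 = [17.0042  11.4906  4.0085  8.4459  14.3114  3.3196]
a=μᵀu=1.306762  b=𝟙ᵀu=8.009135  c=𝟙ᵀv=58.580196  D=ac−b²=12.404102
λ₁=(c·0.176−b)/D = (58.580196·0.176−8.009135)/12.404102 = 0.185501
λ₂=(a−b·0.176)/D = (1.306762−8.009135·0.176)/12.404102 = -0.008291
w* = 0.185501·u + -0.008291·v:
  w_0 = 0.185501·2.9417 + -0.008291·17.0042 = 0.4047  (Starbucks)
  w_1 = 0.185501·2.6547 + -0.008291·11.4906 = 0.3972  (JPMorgan)
  w_2 = 0.185501·-0.7171 + -0.008291·4.0085 = -0.1663  (Oracle)
  w_3 = 0.185501·1.1837 + -0.008291·8.4459 = 0.1496  (Raytheon)
  w_4 = 0.185501·1.6625 + -0.008291·14.3114 = 0.1897  (Exxon)
  w_5 = 0.185501·0.2836 + -0.008291·3.3196 = 0.0251  (Honeywell)
Σw_i=1.0000  μᵀw=0.1760
σ²=wᵀΣw=λ₁·μ_p+λ₂ = 0.185501·0.176 + -0.008291 = 0.024357 ≈ 0.0244

0.4047  0.3972  -0.1663  0.1496  0.1897  0.0251


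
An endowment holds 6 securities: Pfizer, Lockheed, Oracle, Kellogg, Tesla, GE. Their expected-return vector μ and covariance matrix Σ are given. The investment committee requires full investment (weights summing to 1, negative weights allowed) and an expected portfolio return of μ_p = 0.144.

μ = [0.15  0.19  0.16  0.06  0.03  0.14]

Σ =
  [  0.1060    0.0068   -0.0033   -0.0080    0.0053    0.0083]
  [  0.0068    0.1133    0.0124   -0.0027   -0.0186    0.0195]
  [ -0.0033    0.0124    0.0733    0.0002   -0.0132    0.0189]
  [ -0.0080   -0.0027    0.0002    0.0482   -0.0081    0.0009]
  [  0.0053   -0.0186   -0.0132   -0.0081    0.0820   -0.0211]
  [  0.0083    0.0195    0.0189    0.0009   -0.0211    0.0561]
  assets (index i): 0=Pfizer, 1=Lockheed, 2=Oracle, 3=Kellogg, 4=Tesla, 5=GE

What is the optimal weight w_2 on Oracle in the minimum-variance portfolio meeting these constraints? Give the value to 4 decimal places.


x=Σ⁻¹μ = [1.3027  1.3887  1.8238  1.7529  1.5128  1.7465]
y=Σ⁻¹𝟙 = [8.7360  8.2669  12.0768  26.0729  22.5697  17.6611]
a=μᵀx=1.146141  b=𝟙ᵀx=9.527430  c=𝟙ᵀy=95.383495  D=ac−b²=18.551012
λ₁=(c·0.144−b)/D = (95.383495·0.144−9.527430)/18.551012 = 0.226823
λ₂=(a−b·0.144)/D = (1.146141−9.527430·0.144)/18.551012 = -0.012172
w* = 0.226823·x + -0.012172·y:
  w_0 = 0.226823·1.3027 + -0.012172·8.7360 = 0.1891  (Pfizer)
  w_1 = 0.226823·1.3887 + -0.012172·8.2669 = 0.2144  (Lockheed)
  w_2 = 0.226823·1.8238 + -0.012172·12.0768 = 0.2667  (Oracle)
  w_3 = 0.226823·1.7529 + -0.012172·26.0729 = 0.0802  (Kellogg)
  w_4 = 0.226823·1.5128 + -0.012172·22.5697 = 0.0684  (Tesla)
  w_5 = 0.226823·1.7465 + -0.012172·17.6611 = 0.1812  (GE)
Σw_i=1.0000  μᵀw=0.1440
σ²=wᵀΣw=λ₁·μ_p+λ₂ = 0.226823·0.144 + -0.012172 = 0.020490 ≈ 0.0205

0.2667


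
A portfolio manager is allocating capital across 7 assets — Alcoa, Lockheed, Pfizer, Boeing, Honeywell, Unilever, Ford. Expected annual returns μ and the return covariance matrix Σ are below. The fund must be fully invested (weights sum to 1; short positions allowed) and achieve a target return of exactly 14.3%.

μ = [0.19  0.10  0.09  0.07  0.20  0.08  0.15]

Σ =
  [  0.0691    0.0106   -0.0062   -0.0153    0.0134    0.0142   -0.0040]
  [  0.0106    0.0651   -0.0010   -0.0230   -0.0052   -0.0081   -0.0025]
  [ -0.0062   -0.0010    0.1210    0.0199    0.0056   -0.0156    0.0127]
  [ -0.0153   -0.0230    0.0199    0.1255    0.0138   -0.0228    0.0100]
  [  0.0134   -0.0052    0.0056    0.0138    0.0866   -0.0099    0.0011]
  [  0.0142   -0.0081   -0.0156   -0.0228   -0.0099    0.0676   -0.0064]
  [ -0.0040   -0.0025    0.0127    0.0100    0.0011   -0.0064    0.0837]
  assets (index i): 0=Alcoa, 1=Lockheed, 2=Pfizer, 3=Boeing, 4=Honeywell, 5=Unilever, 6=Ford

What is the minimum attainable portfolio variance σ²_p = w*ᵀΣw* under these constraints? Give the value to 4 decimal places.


p=Σ⁻¹μ = [2.0083  2.0855  0.6554  1.0653  2.1178  2.0072  1.8493]
q=Σ⁻¹𝟙 = [7.8914  23.8741  7.9942  14.4445  11.7113  25.5542  11.8990]
a=μᵀp=1.585211  b=𝟙ᵀp=11.788805  c=𝟙ᵀq=103.368655  D=ac−b²=24.885221
λ₁=(c·0.143−b)/D = (103.368655·0.143−11.788805)/24.885221 = 0.120269
λ₂=(a−b·0.143)/D = (1.585211−11.788805·0.143)/24.885221 = -0.004042
w* = 0.120269·p + -0.004042·q:
  w_0 = 0.120269·2.0083 + -0.004042·7.8914 = 0.2096  (Alcoa)
  w_1 = 0.120269·2.0855 + -0.004042·23.8741 = 0.1543  (Lockheed)
  w_2 = 0.120269·0.6554 + -0.004042·7.9942 = 0.0465  (Pfizer)
  w_3 = 0.120269·1.0653 + -0.004042·14.4445 = 0.0697  (Boeing)
  w_4 = 0.120269·2.1178 + -0.004042·11.7113 = 0.2074  (Honeywell)
  w_5 = 0.120269·2.0072 + -0.004042·25.5542 = 0.1381  (Unilever)
  w_6 = 0.120269·1.8493 + -0.004042·11.8990 = 0.1743  (Ford)
Σw_i=1.0000  μᵀw=0.1430
σ²=wᵀΣw=λ₁·μ_p+λ₂ = 0.120269·0.143 + -0.004042 = 0.013156 ≈ 0.0132

0.0132


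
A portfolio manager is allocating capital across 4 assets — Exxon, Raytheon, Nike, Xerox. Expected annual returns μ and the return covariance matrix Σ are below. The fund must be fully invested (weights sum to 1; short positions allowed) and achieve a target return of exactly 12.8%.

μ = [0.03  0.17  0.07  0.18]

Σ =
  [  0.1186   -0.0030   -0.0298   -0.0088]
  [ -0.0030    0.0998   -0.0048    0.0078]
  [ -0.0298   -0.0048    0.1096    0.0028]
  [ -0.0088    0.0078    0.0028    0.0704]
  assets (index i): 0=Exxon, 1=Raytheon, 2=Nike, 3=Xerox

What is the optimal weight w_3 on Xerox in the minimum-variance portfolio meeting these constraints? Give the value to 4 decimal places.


x=Σ⁻¹μ = [0.6822  1.5736  0.8309  2.4347]
y=Σ⁻¹𝟙 = [12.9310  9.9089  12.7108  14.2175]
a=μᵀx=0.784383  b=𝟙ᵀx=5.521351  c=𝟙ᵀy=49.768216  D=ac−b²=8.552026
λ₁=(c·0.128−b)/D = (49.768216·0.128−5.521351)/8.552026 = 0.099272
λ₂=(a−b·0.128)/D = (0.784383−5.521351·0.128)/8.552026 = 0.009080
w* = 0.099272·x + 0.009080·y:
  w_0 = 0.099272·0.6822 + 0.009080·12.9310 = 0.1851  (Exxon)
  w_1 = 0.099272·1.5736 + 0.009080·9.9089 = 0.2462  (Raytheon)
  w_2 = 0.099272·0.8309 + 0.009080·12.7108 = 0.1979  (Nike)
  w_3 = 0.099272·2.4347 + 0.009080·14.2175 = 0.3708  (Xerox)
Σw_i=1.0000  μᵀw=0.1280
σ²=wᵀΣw=λ₁·μ_p+λ₂ = 0.099272·0.128 + 0.009080 = 0.021787 ≈ 0.0218

0.3708


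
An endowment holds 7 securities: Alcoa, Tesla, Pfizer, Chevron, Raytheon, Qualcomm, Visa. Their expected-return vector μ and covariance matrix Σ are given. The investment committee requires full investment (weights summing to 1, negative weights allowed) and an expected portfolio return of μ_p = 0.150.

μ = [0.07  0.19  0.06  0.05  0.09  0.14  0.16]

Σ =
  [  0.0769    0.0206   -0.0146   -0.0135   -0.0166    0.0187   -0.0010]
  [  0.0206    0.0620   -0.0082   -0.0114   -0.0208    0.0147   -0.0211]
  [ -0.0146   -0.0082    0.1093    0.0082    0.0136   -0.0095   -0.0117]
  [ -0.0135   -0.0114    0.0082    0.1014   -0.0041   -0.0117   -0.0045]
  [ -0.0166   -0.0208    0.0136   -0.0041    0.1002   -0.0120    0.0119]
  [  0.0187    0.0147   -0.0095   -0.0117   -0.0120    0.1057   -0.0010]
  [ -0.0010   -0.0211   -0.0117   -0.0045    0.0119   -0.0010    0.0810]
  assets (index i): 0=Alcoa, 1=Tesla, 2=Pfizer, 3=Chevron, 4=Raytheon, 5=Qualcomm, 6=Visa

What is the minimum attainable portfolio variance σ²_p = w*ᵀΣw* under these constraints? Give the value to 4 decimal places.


0.0124

p=Σ⁻¹μ = [0.1877  4.7510  1.0772  1.2962  1.5686  1.0794  3.2257]
q=Σ⁻¹𝟙 = [12.6097  26.4303  12.6018  15.9557  15.1270  8.3592  19.9738]
a=μᵀp=1.853687  b=𝟙ᵀp=13.185857  c=𝟙ᵀq=111.057526  D=ac−b²=31.999076
λ₁=(c·0.150−b)/D = (111.057526·0.150−13.185857)/31.999076 = 0.108527
λ₂=(a−b·0.150)/D = (1.853687−13.185857·0.150)/31.999076 = -0.003881
w* = 0.108527·p + -0.003881·q:
  w_0 = 0.108527·0.1877 + -0.003881·12.6097 = -0.0286  (Alcoa)
  w_1 = 0.108527·4.7510 + -0.003881·26.4303 = 0.4130  (Tesla)
  w_2 = 0.108527·1.0772 + -0.003881·12.6018 = 0.0680  (Pfizer)
  w_3 = 0.108527·1.2962 + -0.003881·15.9557 = 0.0788  (Chevron)
  w_4 = 0.108527·1.5686 + -0.003881·15.1270 = 0.1115  (Raytheon)
  w_5 = 0.108527·1.0794 + -0.003881·8.3592 = 0.0847  (Qualcomm)
  w_6 = 0.108527·3.2257 + -0.003881·19.9738 = 0.2726  (Visa)
Σw_i=1.0000  μᵀw=0.1500
σ²=wᵀΣw=λ₁·μ_p+λ₂ = 0.108527·0.150 + -0.003881 = 0.012398 ≈ 0.0124


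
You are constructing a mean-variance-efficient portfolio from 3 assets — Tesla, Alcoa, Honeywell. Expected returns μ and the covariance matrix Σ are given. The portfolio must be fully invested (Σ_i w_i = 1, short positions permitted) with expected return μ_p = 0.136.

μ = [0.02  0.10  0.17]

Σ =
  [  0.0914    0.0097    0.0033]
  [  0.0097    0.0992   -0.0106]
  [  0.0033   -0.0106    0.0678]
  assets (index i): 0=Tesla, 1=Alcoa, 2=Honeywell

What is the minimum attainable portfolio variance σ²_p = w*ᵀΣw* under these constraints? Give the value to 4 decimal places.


p=Σ⁻¹μ = [-0.0170  1.2994  2.7114]
q=Σ⁻¹𝟙 = [9.2073  10.8904  16.0037]
a=μᵀp=0.590536  b=𝟙ᵀp=3.993825  c=𝟙ᵀq=36.101495  D=ac−b²=5.368602
λ₁=(c·0.136−b)/D = (36.101495·0.136−3.993825)/5.368602 = 0.170618
λ₂=(a−b·0.136)/D = (0.590536−3.993825·0.136)/5.368602 = 0.008825
w* = 0.170618·p + 0.008825·q:
  w_0 = 0.170618·-0.0170 + 0.008825·9.2073 = 0.0784  (Tesla)
  w_1 = 0.170618·1.2994 + 0.008825·10.8904 = 0.3178  (Alcoa)
  w_2 = 0.170618·2.7114 + 0.008825·16.0037 = 0.6038  (Honeywell)
Σw_i=1.0000  μᵀw=0.1360
σ²=wᵀΣw=λ₁·μ_p+λ₂ = 0.170618·0.136 + 0.008825 = 0.032029 ≈ 0.0320

0.0320


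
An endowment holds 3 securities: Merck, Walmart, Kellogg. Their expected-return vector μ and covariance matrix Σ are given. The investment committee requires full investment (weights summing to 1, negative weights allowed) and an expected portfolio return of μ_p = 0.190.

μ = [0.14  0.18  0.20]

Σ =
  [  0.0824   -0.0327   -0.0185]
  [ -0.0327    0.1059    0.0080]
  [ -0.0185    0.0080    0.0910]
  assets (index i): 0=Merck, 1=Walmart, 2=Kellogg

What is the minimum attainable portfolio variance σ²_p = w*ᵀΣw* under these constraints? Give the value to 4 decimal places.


g=Σ⁻¹μ = [3.2916  2.5162  2.6458]
h=Σ⁻¹𝟙 = [21.2023  14.9332  13.9866]
a=μᵀg=1.442898  b=𝟙ᵀg=8.453594  c=𝟙ᵀh=50.121959  D=ac−b²=0.857646
λ₁=(c·0.190−b)/D = (50.121959·0.190−8.453594)/0.857646 = 1.247110
λ₂=(a−b·0.190)/D = (1.442898−8.453594·0.190)/0.857646 = -0.190387
w* = 1.247110·g + -0.190387·h:
  w_0 = 1.247110·3.2916 + -0.190387·21.2023 = 0.0684  (Merck)
  w_1 = 1.247110·2.5162 + -0.190387·14.9332 = 0.2949  (Walmart)
  w_2 = 1.247110·2.6458 + -0.190387·13.9866 = 0.6367  (Kellogg)
Σw_i=1.0000  μᵀw=0.1900
σ²=wᵀΣw=λ₁·μ_p+λ₂ = 1.247110·0.190 + -0.190387 = 0.046564 ≈ 0.0466

0.0466


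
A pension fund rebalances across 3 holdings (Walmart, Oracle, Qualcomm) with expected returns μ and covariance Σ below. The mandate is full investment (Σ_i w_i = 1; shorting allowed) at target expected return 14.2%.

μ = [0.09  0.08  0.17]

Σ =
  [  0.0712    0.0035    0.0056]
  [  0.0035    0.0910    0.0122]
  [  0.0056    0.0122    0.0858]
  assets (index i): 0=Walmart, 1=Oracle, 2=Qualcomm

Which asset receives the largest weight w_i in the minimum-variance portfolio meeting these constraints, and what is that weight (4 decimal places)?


x=Σ⁻¹μ = [1.0913  0.5924  1.8259]
y=Σ⁻¹𝟙 = [12.8440  9.2206  9.5056]
a=μᵀx=0.456009  b=𝟙ᵀx=3.509569  c=𝟙ᵀy=31.570294  D=ac−b²=2.079273
λ₁=(c·0.142−b)/D = (31.570294·0.142−3.509569)/2.079273 = 0.468150
λ₂=(a−b·0.142)/D = (0.456009−3.509569·0.142)/2.079273 = -0.020367
w* = 0.468150·x + -0.020367·y:
  w_0 = 0.468150·1.0913 + -0.020367·12.8440 = 0.2493  (Walmart)
  w_1 = 0.468150·0.5924 + -0.020367·9.2206 = 0.0895  (Oracle)
  w_2 = 0.468150·1.8259 + -0.020367·9.5056 = 0.6612  (Qualcomm)
Σw_i=1.0000  μᵀw=0.1420
σ²=wᵀΣw=λ₁·μ_p+λ₂ = 0.468150·0.142 + -0.020367 = 0.046110 ≈ 0.0461

Qualcomm (0.6612)


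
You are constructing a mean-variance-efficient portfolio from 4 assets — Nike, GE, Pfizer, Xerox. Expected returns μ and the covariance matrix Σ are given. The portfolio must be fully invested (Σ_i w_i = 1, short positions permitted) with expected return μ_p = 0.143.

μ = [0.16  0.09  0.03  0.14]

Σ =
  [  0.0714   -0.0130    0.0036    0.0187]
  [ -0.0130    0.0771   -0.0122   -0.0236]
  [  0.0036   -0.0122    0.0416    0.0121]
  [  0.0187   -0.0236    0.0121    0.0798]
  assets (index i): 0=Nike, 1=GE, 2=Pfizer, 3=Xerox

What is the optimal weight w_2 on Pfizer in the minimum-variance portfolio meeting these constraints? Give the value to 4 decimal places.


-0.1025

x=Σ⁻¹μ = [2.1336  2.1815  0.6525  1.8006]
y=Σ⁻¹𝟙 = [13.7070  23.1467  26.0894  12.2088]
a=μᵀx=0.809371  b=𝟙ᵀx=6.768231  c=𝟙ᵀy=75.151825  D=ac−b²=15.016732
λ₁=(c·0.143−b)/D = (75.151825·0.143−6.768231)/15.016732 = 0.264937
λ₂=(a−b·0.143)/D = (0.809371−6.768231·0.143)/15.016732 = -0.010554
w* = 0.264937·x + -0.010554·y:
  w_0 = 0.264937·2.1336 + -0.010554·13.7070 = 0.4206  (Nike)
  w_1 = 0.264937·2.1815 + -0.010554·23.1467 = 0.3337  (GE)
  w_2 = 0.264937·0.6525 + -0.010554·26.0894 = -0.1025  (Pfizer)
  w_3 = 0.264937·1.8006 + -0.010554·12.2088 = 0.3482  (Xerox)
Σw_i=1.0000  μᵀw=0.1430
σ²=wᵀΣw=λ₁·μ_p+λ₂ = 0.264937·0.143 + -0.010554 = 0.027332 ≈ 0.0273


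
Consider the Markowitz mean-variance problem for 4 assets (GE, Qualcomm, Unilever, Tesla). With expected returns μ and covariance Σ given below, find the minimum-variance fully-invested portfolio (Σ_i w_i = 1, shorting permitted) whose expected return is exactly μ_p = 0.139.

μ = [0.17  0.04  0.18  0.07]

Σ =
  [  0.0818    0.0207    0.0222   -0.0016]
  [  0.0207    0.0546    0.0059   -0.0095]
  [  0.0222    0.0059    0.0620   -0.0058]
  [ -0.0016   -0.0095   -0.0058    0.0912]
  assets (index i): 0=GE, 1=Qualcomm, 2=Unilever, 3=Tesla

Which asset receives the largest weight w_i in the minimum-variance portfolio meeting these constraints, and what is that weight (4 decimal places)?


Unilever (0.4463)

u=Σ⁻¹μ = [1.3974  0.1016  2.4830  0.9606]
v=Σ⁻¹𝟙 = [4.1764  17.5890  14.2486  13.7765]
a=μᵀu=0.755815  b=𝟙ᵀu=4.942654  c=𝟙ᵀv=49.790521  D=ac−b²=13.202589
λ₁=(c·0.139−b)/D = (49.790521·0.139−4.942654)/13.202589 = 0.149836
λ₂=(a−b·0.139)/D = (0.755815−4.942654·0.139)/13.202589 = 0.005210
w* = 0.149836·u + 0.005210·v:
  w_0 = 0.149836·1.3974 + 0.005210·4.1764 = 0.2311  (GE)
  w_1 = 0.149836·0.1016 + 0.005210·17.5890 = 0.1069  (Qualcomm)
  w_2 = 0.149836·2.4830 + 0.005210·14.2486 = 0.4463  (Unilever)
  w_3 = 0.149836·0.9606 + 0.005210·13.7765 = 0.2157  (Tesla)
Σw_i=1.0000  μᵀw=0.1390
σ²=wᵀΣw=λ₁·μ_p+λ₂ = 0.149836·0.139 + 0.005210 = 0.026037 ≈ 0.0260


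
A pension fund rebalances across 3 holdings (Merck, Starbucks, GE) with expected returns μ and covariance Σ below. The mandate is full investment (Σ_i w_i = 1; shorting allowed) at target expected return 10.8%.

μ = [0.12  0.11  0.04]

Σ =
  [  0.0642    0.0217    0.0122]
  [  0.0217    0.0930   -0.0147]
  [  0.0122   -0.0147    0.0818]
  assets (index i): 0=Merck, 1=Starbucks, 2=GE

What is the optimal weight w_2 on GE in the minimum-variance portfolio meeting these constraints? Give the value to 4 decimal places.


g=Σ⁻¹μ = [1.4813  0.9052  0.4307]
h=Σ⁻¹𝟙 = [9.6128  10.5141  12.6807]
a=μᵀg=0.294565  b=𝟙ᵀg=2.817309  c=𝟙ᵀh=32.807547  D=ac−b²=1.726733
λ₁=(c·0.108−b)/D = (32.807547·0.108−2.817309)/1.726733 = 0.420393
λ₂=(a−b·0.108)/D = (0.294565−2.817309·0.108)/1.726733 = -0.005620
w* = 0.420393·g + -0.005620·h:
  w_0 = 0.420393·1.4813 + -0.005620·9.6128 = 0.5687  (Merck)
  w_1 = 0.420393·0.9052 + -0.005620·10.5141 = 0.3215  (Starbucks)
  w_2 = 0.420393·0.4307 + -0.005620·12.6807 = 0.1098  (GE)
Σw_i=1.0000  μᵀw=0.1080
σ²=wᵀΣw=λ₁·μ_p+λ₂ = 0.420393·0.108 + -0.005620 = 0.039782 ≈ 0.0398

0.1098


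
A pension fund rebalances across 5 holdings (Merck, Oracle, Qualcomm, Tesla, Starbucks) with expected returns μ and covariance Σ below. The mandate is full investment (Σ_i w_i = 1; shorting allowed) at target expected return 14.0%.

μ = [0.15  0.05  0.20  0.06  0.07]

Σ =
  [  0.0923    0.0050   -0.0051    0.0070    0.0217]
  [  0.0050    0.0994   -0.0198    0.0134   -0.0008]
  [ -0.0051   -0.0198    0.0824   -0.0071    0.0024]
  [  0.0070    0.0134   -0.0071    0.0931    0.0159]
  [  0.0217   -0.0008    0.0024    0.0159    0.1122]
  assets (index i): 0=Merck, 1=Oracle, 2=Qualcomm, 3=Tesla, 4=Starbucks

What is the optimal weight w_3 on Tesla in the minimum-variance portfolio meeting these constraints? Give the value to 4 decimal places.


g=Σ⁻¹μ = [1.6468  0.8998  2.7899  0.5748  0.1707]
h=Σ⁻¹𝟙 = [9.1026  11.6887  16.0868  8.6332  5.6680]
a=μᵀg=0.896423  b=𝟙ᵀg=6.081935  c=𝟙ᵀh=51.179258  D=ac−b²=8.888315
λ₁=(c·0.140−b)/D = (51.179258·0.140−6.081935)/8.888315 = 0.121863
λ₂=(a−b·0.140)/D = (0.896423−6.081935·0.140)/8.888315 = 0.005057
w* = 0.121863·g + 0.005057·h:
  w_0 = 0.121863·1.6468 + 0.005057·9.1026 = 0.2467  (Merck)
  w_1 = 0.121863·0.8998 + 0.005057·11.6887 = 0.1688  (Oracle)
  w_2 = 0.121863·2.7899 + 0.005057·16.0868 = 0.4213  (Qualcomm)
  w_3 = 0.121863·0.5748 + 0.005057·8.6332 = 0.1137  (Tesla)
  w_4 = 0.121863·0.1707 + 0.005057·5.6680 = 0.0495  (Starbucks)
Σw_i=1.0000  μᵀw=0.1400
σ²=wᵀΣw=λ₁·μ_p+λ₂ = 0.121863·0.140 + 0.005057 = 0.022118 ≈ 0.0221

0.1137


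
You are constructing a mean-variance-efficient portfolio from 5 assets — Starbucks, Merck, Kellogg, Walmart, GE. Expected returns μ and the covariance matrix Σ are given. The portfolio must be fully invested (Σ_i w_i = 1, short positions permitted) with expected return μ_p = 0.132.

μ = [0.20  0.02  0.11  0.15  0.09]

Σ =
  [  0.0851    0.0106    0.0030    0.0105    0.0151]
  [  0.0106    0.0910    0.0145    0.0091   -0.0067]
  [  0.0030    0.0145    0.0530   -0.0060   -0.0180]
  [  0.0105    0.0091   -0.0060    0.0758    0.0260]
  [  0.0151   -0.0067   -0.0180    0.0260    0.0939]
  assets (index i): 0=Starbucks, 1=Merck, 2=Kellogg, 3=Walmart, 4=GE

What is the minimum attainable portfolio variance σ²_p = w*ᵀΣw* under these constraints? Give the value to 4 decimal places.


x=Σ⁻¹μ = [2.0076  -0.5471  2.5114  1.7629  0.5899]
y=Σ⁻¹𝟙 = [6.9667  6.6708  21.6303  9.1542  11.6170]
a=μᵀx=0.984365  b=𝟙ᵀx=6.324731  c=𝟙ᵀy=56.038893  D=ac−b²=15.160495
λ₁=(c·0.132−b)/D = (56.038893·0.132−6.324731)/15.160495 = 0.070737
λ₂=(a−b·0.132)/D = (0.984365−6.324731·0.132)/15.160495 = 0.009861
w* = 0.070737·x + 0.009861·y:
  w_0 = 0.070737·2.0076 + 0.009861·6.9667 = 0.2107  (Starbucks)
  w_1 = 0.070737·-0.5471 + 0.009861·6.6708 = 0.0271  (Merck)
  w_2 = 0.070737·2.5114 + 0.009861·21.6303 = 0.3909  (Kellogg)
  w_3 = 0.070737·1.7629 + 0.009861·9.1542 = 0.2150  (Walmart)
  w_4 = 0.070737·0.5899 + 0.009861·11.6170 = 0.1563  (GE)
Σw_i=1.0000  μᵀw=0.1320
σ²=wᵀΣw=λ₁·μ_p+λ₂ = 0.070737·0.132 + 0.009861 = 0.019198 ≈ 0.0192

0.0192


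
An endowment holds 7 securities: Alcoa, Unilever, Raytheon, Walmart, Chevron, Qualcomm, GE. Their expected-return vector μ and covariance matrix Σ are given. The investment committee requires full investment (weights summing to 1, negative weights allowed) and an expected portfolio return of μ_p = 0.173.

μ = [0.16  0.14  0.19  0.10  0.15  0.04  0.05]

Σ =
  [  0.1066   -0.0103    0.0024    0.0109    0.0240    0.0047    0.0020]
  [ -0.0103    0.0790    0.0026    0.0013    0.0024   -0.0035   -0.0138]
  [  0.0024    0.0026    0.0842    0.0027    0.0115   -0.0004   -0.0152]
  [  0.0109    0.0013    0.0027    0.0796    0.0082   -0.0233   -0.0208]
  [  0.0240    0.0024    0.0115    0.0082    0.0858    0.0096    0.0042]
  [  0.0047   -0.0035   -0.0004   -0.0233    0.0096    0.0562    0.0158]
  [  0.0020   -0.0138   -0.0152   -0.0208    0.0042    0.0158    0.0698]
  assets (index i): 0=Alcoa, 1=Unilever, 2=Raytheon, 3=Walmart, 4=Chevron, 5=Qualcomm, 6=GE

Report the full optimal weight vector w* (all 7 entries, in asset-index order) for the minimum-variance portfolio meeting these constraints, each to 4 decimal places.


p=Σ⁻¹μ = [1.2693  2.1771  2.3524  1.6188  0.6824  0.7820  1.8870]
q=Σ⁻¹𝟙 = [6.6705  17.5199  14.3642  22.8286  1.7080  21.2428  22.6188]
a=μᵀp=1.344706  b=𝟙ᵀp=10.768977  c=𝟙ᵀq=106.952821  D=ac−b²=27.849295
λ₁=(c·0.173−b)/D = (106.952821·0.173−10.768977)/27.849295 = 0.277704
λ₂=(a−b·0.173)/D = (1.344706−10.768977·0.173)/27.849295 = -0.018612
w* = 0.277704·p + -0.018612·q:
  w_0 = 0.277704·1.2693 + -0.018612·6.6705 = 0.2283  (Alcoa)
  w_1 = 0.277704·2.1771 + -0.018612·17.5199 = 0.2785  (Unilever)
  w_2 = 0.277704·2.3524 + -0.018612·14.3642 = 0.3859  (Raytheon)
  w_3 = 0.277704·1.6188 + -0.018612·22.8286 = 0.0247  (Walmart)
  w_4 = 0.277704·0.6824 + -0.018612·1.7080 = 0.1577  (Chevron)
  w_5 = 0.277704·0.7820 + -0.018612·21.2428 = -0.1782  (Qualcomm)
  w_6 = 0.277704·1.8870 + -0.018612·22.6188 = 0.1030  (GE)
Σw_i=1.0000  μᵀw=0.1730
σ²=wᵀΣw=λ₁·μ_p+λ₂ = 0.277704·0.173 + -0.018612 = 0.029431 ≈ 0.0294

0.2283  0.2785  0.3859  0.0247  0.1577  -0.1782  0.1030


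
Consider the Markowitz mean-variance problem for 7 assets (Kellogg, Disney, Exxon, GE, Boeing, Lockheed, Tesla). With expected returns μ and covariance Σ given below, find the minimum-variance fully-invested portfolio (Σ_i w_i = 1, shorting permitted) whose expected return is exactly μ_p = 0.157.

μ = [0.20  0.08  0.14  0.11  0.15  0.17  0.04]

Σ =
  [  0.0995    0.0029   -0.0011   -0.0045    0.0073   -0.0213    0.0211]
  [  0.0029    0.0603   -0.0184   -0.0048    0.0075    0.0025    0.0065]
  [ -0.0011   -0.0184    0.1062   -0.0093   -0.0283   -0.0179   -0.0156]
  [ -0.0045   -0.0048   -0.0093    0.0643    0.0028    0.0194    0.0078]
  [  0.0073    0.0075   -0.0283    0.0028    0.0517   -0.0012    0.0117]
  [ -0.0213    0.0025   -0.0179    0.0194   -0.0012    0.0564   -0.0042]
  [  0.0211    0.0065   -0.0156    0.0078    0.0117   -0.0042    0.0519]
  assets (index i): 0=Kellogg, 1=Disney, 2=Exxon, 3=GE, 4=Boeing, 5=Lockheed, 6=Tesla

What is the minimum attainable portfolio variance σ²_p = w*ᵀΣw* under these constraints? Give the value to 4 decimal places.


p=Σ⁻¹μ = [2.8224  1.6592  3.6884  0.9074  4.3926  4.9434  -0.2024]
q=Σ⁻¹𝟙 = [11.0315  19.2205  27.9282  10.2783  26.8857  28.0947  15.4383]
a=μᵀp=2.804581  b=𝟙ᵀp=18.210997  c=𝟙ᵀq=138.877239  D=ac−b²=57.852100
λ₁=(c·0.157−b)/D = (138.877239·0.157−18.210997)/57.852100 = 0.062102
λ₂=(a−b·0.157)/D = (2.804581−18.210997·0.157)/57.852100 = -0.000943
w* = 0.062102·p + -0.000943·q:
  w_0 = 0.062102·2.8224 + -0.000943·11.0315 = 0.1649  (Kellogg)
  w_1 = 0.062102·1.6592 + -0.000943·19.2205 = 0.0849  (Disney)
  w_2 = 0.062102·3.6884 + -0.000943·27.9282 = 0.2027  (Exxon)
  w_3 = 0.062102·0.9074 + -0.000943·10.2783 = 0.0467  (GE)
  w_4 = 0.062102·4.3926 + -0.000943·26.8857 = 0.2474  (Boeing)
  w_5 = 0.062102·4.9434 + -0.000943·28.0947 = 0.2805  (Lockheed)
  w_6 = 0.062102·-0.2024 + -0.000943·15.4383 = -0.0271  (Tesla)
Σw_i=1.0000  μᵀw=0.1570
σ²=wᵀΣw=λ₁·μ_p+λ₂ = 0.062102·0.157 + -0.000943 = 0.008807 ≈ 0.0088

0.0088
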